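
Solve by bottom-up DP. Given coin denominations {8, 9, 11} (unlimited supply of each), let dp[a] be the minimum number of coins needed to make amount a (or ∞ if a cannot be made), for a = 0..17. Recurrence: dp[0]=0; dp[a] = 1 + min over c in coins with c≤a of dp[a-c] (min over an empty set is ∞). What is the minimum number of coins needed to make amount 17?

 a  0  1  2  3  4  5  6  7  8  9 10 11 12 13 14 15 16 17
dp  0  -  -  -  -  -  -  -  1  1  -  1  -  -  -  -  2  2
(- denotes ∞ / unreachable)

2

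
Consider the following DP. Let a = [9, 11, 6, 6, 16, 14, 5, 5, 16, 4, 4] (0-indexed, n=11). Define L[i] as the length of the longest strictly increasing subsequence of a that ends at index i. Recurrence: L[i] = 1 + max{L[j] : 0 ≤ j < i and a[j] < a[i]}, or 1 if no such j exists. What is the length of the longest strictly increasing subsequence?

4

   i    0    1    2    3    4    5    6    7    8    9   10
a[i]    9   11    6    6   16   14    5    5   16    4    4
L[i]    1    2    1    1    3    3    1    1    4    1    1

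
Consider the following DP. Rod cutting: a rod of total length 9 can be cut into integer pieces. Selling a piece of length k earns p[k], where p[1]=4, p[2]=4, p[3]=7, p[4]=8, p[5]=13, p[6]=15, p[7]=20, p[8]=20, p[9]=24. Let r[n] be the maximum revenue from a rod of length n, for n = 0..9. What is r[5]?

20

   n    0    1    2    3    4    5    6    7    8    9
r[n]    0    4    8   12   16   20   24   28   32   36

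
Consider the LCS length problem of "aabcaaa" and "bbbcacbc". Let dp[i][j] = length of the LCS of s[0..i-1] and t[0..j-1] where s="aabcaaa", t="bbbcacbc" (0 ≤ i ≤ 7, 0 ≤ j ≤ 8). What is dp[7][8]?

   ''  b  b  b  c  a  c  b  c
''  0  0  0  0  0  0  0  0  0
 a  0  0  0  0  0  1  1  1  1
 a  0  0  0  0  0  1  1  1  1
 b  0  1  1  1  1  1  1  2  2
 c  0  1  1  1  2  2  2  2  3
 a  0  1  1  1  2  3  3  3  3
 a  0  1  1  1  2  3  3  3  3
 a  0  1  1  1  2  3  3  3  3

3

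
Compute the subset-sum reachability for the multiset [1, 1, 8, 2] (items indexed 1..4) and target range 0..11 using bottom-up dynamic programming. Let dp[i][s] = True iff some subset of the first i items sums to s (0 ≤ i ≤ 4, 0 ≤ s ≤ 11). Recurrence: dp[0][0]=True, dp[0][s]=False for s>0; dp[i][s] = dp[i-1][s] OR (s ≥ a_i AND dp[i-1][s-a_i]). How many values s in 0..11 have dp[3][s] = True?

6

i\s   0   1   2   3   4   5   6   7   8   9  10  11
  0   T   F   F   F   F   F   F   F   F   F   F   F
  1   T   T   F   F   F   F   F   F   F   F   F   F
  2   T   T   T   F   F   F   F   F   F   F   F   F
  3   T   T   T   F   F   F   F   F   T   T   T   F
  4   T   T   T   T   T   F   F   F   T   T   T   T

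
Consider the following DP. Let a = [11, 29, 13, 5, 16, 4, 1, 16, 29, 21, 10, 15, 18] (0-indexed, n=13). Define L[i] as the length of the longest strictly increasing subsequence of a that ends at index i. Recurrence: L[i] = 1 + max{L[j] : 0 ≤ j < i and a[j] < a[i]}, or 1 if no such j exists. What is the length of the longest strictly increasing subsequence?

   i    0    1    2    3    4    5    6    7    8    9   10   11   12
a[i]   11   29   13    5   16    4    1   16   29   21   10   15   18
L[i]    1    2    2    1    3    1    1    3    4    4    2    3    4

4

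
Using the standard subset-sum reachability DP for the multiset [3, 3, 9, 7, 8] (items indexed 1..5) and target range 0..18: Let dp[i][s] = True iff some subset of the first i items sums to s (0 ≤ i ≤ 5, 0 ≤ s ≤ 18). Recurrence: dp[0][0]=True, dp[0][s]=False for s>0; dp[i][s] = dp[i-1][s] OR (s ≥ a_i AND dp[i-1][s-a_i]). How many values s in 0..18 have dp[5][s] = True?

i\s   0   1   2   3   4   5   6   7   8   9  10  11  12  13  14  15  16  17  18
  0   T   F   F   F   F   F   F   F   F   F   F   F   F   F   F   F   F   F   F
  1   T   F   F   T   F   F   F   F   F   F   F   F   F   F   F   F   F   F   F
  2   T   F   F   T   F   F   T   F   F   F   F   F   F   F   F   F   F   F   F
  3   T   F   F   T   F   F   T   F   F   T   F   F   T   F   F   T   F   F   F
  4   T   F   F   T   F   F   T   T   F   T   T   F   T   T   F   T   T   F   F
  5   T   F   F   T   F   F   T   T   T   T   T   T   T   T   T   T   T   T   T

15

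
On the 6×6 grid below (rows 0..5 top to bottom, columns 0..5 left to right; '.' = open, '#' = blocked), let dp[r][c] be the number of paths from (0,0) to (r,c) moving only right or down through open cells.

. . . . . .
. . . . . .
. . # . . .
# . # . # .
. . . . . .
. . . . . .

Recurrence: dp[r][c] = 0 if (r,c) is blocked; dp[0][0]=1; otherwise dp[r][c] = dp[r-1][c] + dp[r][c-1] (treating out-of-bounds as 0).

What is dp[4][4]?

r\c   0   1   2   3   4   5
  0   1   1   1   1   1   1
  1   1   2   3   4   5   6
  2   1   3   0   4   9  15
  3   0   3   0   4   0  15
  4   0   3   3   7   7  22
  5   0   3   6  13  20  42

7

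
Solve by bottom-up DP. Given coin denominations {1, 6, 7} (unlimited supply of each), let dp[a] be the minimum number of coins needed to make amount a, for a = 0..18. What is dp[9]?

 a  0  1  2  3  4  5  6  7  8  9 10 11 12 13 14 15 16 17 18
dp  0  1  2  3  4  5  1  1  2  3  4  5  2  2  2  3  4  5  3

3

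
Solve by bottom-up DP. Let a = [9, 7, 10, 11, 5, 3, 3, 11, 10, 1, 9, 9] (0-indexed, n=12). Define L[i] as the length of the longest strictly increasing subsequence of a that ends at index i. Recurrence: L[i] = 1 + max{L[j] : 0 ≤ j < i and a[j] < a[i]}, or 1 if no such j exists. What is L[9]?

   i    0    1    2    3    4    5    6    7    8    9   10   11
a[i]    9    7   10   11    5    3    3   11   10    1    9    9
L[i]    1    1    2    3    1    1    1    3    2    1    2    2

1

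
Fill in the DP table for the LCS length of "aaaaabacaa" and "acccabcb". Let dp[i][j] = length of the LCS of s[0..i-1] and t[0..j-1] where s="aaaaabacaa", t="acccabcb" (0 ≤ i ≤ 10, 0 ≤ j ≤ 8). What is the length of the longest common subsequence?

4

   ''  a  c  c  c  a  b  c  b
''  0  0  0  0  0  0  0  0  0
 a  0  1  1  1  1  1  1  1  1
 a  0  1  1  1  1  2  2  2  2
 a  0  1  1  1  1  2  2  2  2
 a  0  1  1  1  1  2  2  2  2
 a  0  1  1  1  1  2  2  2  2
 b  0  1  1  1  1  2  3  3  3
 a  0  1  1  1  1  2  3  3  3
 c  0  1  2  2  2  2  3  4  4
 a  0  1  2  2  2  3  3  4  4
 a  0  1  2  2  2  3  3  4  4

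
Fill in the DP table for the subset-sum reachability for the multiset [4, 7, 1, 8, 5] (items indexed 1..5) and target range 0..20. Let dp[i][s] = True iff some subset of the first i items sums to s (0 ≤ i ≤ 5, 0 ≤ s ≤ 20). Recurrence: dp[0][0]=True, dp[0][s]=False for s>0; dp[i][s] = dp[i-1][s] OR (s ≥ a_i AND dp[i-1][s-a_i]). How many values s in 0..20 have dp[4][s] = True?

i\s   0   1   2   3   4   5   6   7   8   9  10  11  12  13  14  15  16  17  18  19  20
  0   T   F   F   F   F   F   F   F   F   F   F   F   F   F   F   F   F   F   F   F   F
  1   T   F   F   F   T   F   F   F   F   F   F   F   F   F   F   F   F   F   F   F   F
  2   T   F   F   F   T   F   F   T   F   F   F   T   F   F   F   F   F   F   F   F   F
  3   T   T   F   F   T   T   F   T   T   F   F   T   T   F   F   F   F   F   F   F   F
  4   T   T   F   F   T   T   F   T   T   T   F   T   T   T   F   T   T   F   F   T   T
  5   T   T   F   F   T   T   T   T   T   T   T   T   T   T   T   T   T   T   T   T   T

14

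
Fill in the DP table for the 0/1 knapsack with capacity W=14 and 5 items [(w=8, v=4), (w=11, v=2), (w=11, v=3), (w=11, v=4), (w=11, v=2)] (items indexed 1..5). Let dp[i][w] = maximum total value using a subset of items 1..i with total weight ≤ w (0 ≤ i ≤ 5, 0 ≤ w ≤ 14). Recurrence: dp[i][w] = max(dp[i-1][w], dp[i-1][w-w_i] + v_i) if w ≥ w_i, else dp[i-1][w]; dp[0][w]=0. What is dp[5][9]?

4

i\w   0   1   2   3   4   5   6   7   8   9  10  11  12  13  14
  0   0   0   0   0   0   0   0   0   0   0   0   0   0   0   0
  1   0   0   0   0   0   0   0   0   4   4   4   4   4   4   4
  2   0   0   0   0   0   0   0   0   4   4   4   4   4   4   4
  3   0   0   0   0   0   0   0   0   4   4   4   4   4   4   4
  4   0   0   0   0   0   0   0   0   4   4   4   4   4   4   4
  5   0   0   0   0   0   0   0   0   4   4   4   4   4   4   4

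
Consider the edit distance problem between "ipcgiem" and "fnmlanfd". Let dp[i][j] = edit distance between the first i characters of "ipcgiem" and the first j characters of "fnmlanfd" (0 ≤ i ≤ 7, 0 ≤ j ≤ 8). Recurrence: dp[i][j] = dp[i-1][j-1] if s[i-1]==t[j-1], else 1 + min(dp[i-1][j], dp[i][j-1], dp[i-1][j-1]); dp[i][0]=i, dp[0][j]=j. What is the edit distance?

8

   ''  f  n  m  l  a  n  f  d
''  0  1  2  3  4  5  6  7  8
 i  1  1  2  3  4  5  6  7  8
 p  2  2  2  3  4  5  6  7  8
 c  3  3  3  3  4  5  6  7  8
 g  4  4  4  4  4  5  6  7  8
 i  5  5  5  5  5  5  6  7  8
 e  6  6  6  6  6  6  6  7  8
 m  7  7  7  6  7  7  7  7  8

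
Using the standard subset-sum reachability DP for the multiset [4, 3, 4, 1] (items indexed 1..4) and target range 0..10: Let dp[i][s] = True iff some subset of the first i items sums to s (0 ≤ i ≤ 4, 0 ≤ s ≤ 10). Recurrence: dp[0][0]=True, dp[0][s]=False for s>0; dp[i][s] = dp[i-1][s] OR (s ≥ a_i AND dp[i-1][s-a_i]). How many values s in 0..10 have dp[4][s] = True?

i\s   0   1   2   3   4   5   6   7   8   9  10
  0   T   F   F   F   F   F   F   F   F   F   F
  1   T   F   F   F   T   F   F   F   F   F   F
  2   T   F   F   T   T   F   F   T   F   F   F
  3   T   F   F   T   T   F   F   T   T   F   F
  4   T   T   F   T   T   T   F   T   T   T   F

8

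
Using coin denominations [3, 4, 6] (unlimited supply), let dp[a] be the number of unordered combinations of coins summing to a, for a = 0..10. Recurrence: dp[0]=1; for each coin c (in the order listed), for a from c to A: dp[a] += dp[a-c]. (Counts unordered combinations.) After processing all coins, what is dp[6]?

after  coin     0     1     2     3     4     5     6     7     8     9    10
          3     1     0     0     1     0     0     1     0     0     1     0
          4     1     0     0     1     1     0     1     1     1     1     1
          6     1     0     0     1     1     0     2     1     1     2     2

2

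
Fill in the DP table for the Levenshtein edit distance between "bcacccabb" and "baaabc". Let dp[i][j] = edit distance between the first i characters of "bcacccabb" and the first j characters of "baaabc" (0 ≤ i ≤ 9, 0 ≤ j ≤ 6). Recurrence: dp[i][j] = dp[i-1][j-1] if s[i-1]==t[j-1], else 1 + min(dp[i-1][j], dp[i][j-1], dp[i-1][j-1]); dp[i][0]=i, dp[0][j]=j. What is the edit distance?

   ''  b  a  a  a  b  c
''  0  1  2  3  4  5  6
 b  1  0  1  2  3  4  5
 c  2  1  1  2  3  4  4
 a  3  2  1  1  2  3  4
 c  4  3  2  2  2  3  3
 c  5  4  3  3  3  3  3
 c  6  5  4  4  4  4  3
 a  7  6  5  4  4  5  4
 b  8  7  6  5  5  4  5
 b  9  8  7  6  6  5  5

5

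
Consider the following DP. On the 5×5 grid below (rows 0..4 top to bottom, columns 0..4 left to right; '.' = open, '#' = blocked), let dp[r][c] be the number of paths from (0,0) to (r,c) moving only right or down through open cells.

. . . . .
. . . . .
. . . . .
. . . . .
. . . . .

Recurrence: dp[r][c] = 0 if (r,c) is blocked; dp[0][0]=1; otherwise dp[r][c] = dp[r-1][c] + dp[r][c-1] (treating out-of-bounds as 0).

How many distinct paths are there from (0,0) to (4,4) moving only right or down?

70

r\c   0   1   2   3   4
  0   1   1   1   1   1
  1   1   2   3   4   5
  2   1   3   6  10  15
  3   1   4  10  20  35
  4   1   5  15  35  70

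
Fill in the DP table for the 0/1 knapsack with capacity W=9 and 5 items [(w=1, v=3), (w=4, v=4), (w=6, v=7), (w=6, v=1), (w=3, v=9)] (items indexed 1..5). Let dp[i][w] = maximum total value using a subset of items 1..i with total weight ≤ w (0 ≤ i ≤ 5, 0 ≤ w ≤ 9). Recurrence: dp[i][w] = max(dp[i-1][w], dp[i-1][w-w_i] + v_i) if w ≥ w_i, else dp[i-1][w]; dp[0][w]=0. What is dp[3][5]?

i\w   0   1   2   3   4   5   6   7   8   9
  0   0   0   0   0   0   0   0   0   0   0
  1   0   3   3   3   3   3   3   3   3   3
  2   0   3   3   3   4   7   7   7   7   7
  3   0   3   3   3   4   7   7  10  10  10
  4   0   3   3   3   4   7   7  10  10  10
  5   0   3   3   9  12  12  12  13  16  16

7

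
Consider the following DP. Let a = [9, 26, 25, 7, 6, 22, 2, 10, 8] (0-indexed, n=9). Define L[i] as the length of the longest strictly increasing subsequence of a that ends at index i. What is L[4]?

1

   i    0    1    2    3    4    5    6    7    8
a[i]    9   26   25    7    6   22    2   10    8
L[i]    1    2    2    1    1    2    1    2    2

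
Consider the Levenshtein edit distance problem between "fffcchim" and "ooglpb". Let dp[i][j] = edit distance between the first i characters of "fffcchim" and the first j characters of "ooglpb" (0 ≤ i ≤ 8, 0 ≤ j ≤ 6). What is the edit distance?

8

   ''  o  o  g  l  p  b
''  0  1  2  3  4  5  6
 f  1  1  2  3  4  5  6
 f  2  2  2  3  4  5  6
 f  3  3  3  3  4  5  6
 c  4  4  4  4  4  5  6
 c  5  5  5  5  5  5  6
 h  6  6  6  6  6  6  6
 i  7  7  7  7  7  7  7
 m  8  8  8  8  8  8  8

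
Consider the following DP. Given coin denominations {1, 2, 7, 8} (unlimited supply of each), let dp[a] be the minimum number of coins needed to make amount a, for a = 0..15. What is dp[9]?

 a  0  1  2  3  4  5  6  7  8  9 10 11 12 13 14 15
dp  0  1  1  2  2  3  3  1  1  2  2  3  3  4  2  2

2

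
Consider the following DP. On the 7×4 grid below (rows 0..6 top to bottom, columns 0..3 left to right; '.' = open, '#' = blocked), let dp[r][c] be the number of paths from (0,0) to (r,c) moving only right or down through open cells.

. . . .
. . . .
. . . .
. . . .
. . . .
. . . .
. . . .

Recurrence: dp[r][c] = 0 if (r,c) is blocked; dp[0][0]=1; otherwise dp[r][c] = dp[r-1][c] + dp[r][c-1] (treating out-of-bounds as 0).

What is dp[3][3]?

20

r\c   0   1   2   3
  0   1   1   1   1
  1   1   2   3   4
  2   1   3   6  10
  3   1   4  10  20
  4   1   5  15  35
  5   1   6  21  56
  6   1   7  28  84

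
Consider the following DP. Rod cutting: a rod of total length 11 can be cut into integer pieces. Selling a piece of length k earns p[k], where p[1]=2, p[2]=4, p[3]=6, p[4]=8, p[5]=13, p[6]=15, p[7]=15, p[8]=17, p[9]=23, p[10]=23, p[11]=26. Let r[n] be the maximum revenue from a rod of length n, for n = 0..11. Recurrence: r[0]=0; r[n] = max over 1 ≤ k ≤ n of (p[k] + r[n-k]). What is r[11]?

   n    0    1    2    3    4    5    6    7    8    9   10   11
r[n]    0    2    4    6    8   13   15   17   19   23   26   28

28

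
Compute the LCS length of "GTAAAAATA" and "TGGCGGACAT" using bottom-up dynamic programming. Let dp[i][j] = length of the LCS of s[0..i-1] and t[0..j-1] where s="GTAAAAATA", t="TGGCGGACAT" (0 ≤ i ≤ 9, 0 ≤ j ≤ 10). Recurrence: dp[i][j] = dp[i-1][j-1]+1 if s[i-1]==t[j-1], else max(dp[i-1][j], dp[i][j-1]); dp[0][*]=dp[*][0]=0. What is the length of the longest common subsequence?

4

   ''  T  G  G  C  G  G  A  C  A  T
''  0  0  0  0  0  0  0  0  0  0  0
 G  0  0  1  1  1  1  1  1  1  1  1
 T  0  1  1  1  1  1  1  1  1  1  2
 A  0  1  1  1  1  1  1  2  2  2  2
 A  0  1  1  1  1  1  1  2  2  3  3
 A  0  1  1  1  1  1  1  2  2  3  3
 A  0  1  1  1  1  1  1  2  2  3  3
 A  0  1  1  1  1  1  1  2  2  3  3
 T  0  1  1  1  1  1  1  2  2  3  4
 A  0  1  1  1  1  1  1  2  2  3  4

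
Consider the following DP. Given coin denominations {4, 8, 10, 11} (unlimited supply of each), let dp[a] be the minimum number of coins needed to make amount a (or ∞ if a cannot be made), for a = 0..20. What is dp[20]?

2

 a  0  1  2  3  4  5  6  7  8  9 10 11 12 13 14 15 16 17 18 19 20
dp  0  -  -  -  1  -  -  -  1  -  1  1  2  -  2  2  2  -  2  2  2
(- denotes ∞ / unreachable)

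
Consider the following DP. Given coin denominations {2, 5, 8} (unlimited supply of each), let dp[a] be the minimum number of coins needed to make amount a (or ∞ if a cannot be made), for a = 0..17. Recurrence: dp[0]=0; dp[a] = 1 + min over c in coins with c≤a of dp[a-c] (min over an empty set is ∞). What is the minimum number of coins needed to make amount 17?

 a  0  1  2  3  4  5  6  7  8  9 10 11 12 13 14 15 16 17
dp  0  -  1  -  2  1  3  2  1  3  2  4  3  2  4  3  2  4
(- denotes ∞ / unreachable)

4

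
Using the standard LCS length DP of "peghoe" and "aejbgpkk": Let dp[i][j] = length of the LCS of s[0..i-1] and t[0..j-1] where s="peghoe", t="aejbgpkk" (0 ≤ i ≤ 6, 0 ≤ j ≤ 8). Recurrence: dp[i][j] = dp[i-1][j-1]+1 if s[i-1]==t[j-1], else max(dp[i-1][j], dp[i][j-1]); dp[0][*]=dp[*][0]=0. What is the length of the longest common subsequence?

2

   ''  a  e  j  b  g  p  k  k
''  0  0  0  0  0  0  0  0  0
 p  0  0  0  0  0  0  1  1  1
 e  0  0  1  1  1  1  1  1  1
 g  0  0  1  1  1  2  2  2  2
 h  0  0  1  1  1  2  2  2  2
 o  0  0  1  1  1  2  2  2  2
 e  0  0  1  1  1  2  2  2  2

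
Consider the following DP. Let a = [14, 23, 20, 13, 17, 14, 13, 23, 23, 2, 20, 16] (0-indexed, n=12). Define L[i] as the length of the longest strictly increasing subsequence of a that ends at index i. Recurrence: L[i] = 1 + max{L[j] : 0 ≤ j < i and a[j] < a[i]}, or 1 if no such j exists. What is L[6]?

   i    0    1    2    3    4    5    6    7    8    9   10   11
a[i]   14   23   20   13   17   14   13   23   23    2   20   16
L[i]    1    2    2    1    2    2    1    3    3    1    3    3

1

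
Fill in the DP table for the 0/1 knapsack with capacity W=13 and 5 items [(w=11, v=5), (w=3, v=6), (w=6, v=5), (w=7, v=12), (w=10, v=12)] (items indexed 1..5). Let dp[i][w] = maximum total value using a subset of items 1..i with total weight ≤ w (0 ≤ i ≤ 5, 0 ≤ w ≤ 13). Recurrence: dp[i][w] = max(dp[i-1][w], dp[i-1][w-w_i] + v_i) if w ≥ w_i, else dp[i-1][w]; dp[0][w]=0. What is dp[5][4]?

6

i\w   0   1   2   3   4   5   6   7   8   9  10  11  12  13
  0   0   0   0   0   0   0   0   0   0   0   0   0   0   0
  1   0   0   0   0   0   0   0   0   0   0   0   5   5   5
  2   0   0   0   6   6   6   6   6   6   6   6   6   6   6
  3   0   0   0   6   6   6   6   6   6  11  11  11  11  11
  4   0   0   0   6   6   6   6  12  12  12  18  18  18  18
  5   0   0   0   6   6   6   6  12  12  12  18  18  18  18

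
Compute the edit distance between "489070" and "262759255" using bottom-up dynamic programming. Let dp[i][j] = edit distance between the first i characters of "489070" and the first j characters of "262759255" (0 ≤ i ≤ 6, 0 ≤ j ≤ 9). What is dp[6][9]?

   ''  2  6  2  7  5  9  2  5  5
''  0  1  2  3  4  5  6  7  8  9
 4  1  1  2  3  4  5  6  7  8  9
 8  2  2  2  3  4  5  6  7  8  9
 9  3  3  3  3  4  5  5  6  7  8
 0  4  4  4  4  4  5  6  6  7  8
 7  5  5  5  5  4  5  6  7  7  8
 0  6  6  6  6  5  5  6  7  8  8

8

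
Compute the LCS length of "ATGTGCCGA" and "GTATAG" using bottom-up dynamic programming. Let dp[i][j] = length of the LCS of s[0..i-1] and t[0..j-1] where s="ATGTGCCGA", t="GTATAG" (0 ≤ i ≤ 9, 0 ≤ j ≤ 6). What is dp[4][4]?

2

   ''  G  T  A  T  A  G
''  0  0  0  0  0  0  0
 A  0  0  0  1  1  1  1
 T  0  0  1  1  2  2  2
 G  0  1  1  1  2  2  3
 T  0  1  2  2  2  2  3
 G  0  1  2  2  2  2  3
 C  0  1  2  2  2  2  3
 C  0  1  2  2  2  2  3
 G  0  1  2  2  2  2  3
 A  0  1  2  3  3  3  3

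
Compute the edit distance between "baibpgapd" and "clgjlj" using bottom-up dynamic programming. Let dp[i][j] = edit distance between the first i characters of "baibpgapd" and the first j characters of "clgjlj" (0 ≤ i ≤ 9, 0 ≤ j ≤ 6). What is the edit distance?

   ''  c  l  g  j  l  j
''  0  1  2  3  4  5  6
 b  1  1  2  3  4  5  6
 a  2  2  2  3  4  5  6
 i  3  3  3  3  4  5  6
 b  4  4  4  4  4  5  6
 p  5  5  5  5  5  5  6
 g  6  6  6  5  6  6  6
 a  7  7  7  6  6  7  7
 p  8  8  8  7  7  7  8
 d  9  9  9  8  8  8  8

8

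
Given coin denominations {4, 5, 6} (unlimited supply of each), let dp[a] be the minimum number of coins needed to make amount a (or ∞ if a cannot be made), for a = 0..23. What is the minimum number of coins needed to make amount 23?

4

 a  0  1  2  3  4  5  6  7  8  9 10 11 12 13 14 15 16 17 18 19 20 21 22 23
dp  0  -  -  -  1  1  1  -  2  2  2  2  2  3  3  3  3  3  3  4  4  4  4  4
(- denotes ∞ / unreachable)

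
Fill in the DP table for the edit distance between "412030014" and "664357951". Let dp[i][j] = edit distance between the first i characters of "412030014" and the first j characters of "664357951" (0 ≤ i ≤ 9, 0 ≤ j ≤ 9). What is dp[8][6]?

   ''  6  6  4  3  5  7  9  5  1
''  0  1  2  3  4  5  6  7  8  9
 4  1  1  2  2  3  4  5  6  7  8
 1  2  2  2  3  3  4  5  6  7  7
 2  3  3  3  3  4  4  5  6  7  8
 0  4  4  4  4  4  5  5  6  7  8
 3  5  5  5  5  4  5  6  6  7  8
 0  6  6  6  6  5  5  6  7  7  8
 0  7  7  7  7  6  6  6  7  8  8
 1  8  8  8  8  7  7  7  7  8  8
 4  9  9  9  8  8  8  8  8  8  9

7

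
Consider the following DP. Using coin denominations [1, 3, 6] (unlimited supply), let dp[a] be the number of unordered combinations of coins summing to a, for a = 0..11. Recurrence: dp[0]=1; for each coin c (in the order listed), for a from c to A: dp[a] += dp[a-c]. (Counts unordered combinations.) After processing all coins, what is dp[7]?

after  coin     0     1     2     3     4     5     6     7     8     9    10    11
          1     1     1     1     1     1     1     1     1     1     1     1     1
          3     1     1     1     2     2     2     3     3     3     4     4     4
          6     1     1     1     2     2     2     4     4     4     6     6     6

4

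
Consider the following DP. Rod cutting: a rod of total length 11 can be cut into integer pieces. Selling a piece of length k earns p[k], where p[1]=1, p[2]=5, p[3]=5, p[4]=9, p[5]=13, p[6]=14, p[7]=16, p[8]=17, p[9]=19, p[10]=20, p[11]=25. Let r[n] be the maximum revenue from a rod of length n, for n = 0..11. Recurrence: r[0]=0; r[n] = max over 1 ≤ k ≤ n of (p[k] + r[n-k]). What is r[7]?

   n    0    1    2    3    4    5    6    7    8    9   10   11
r[n]    0    1    5    6   10   13   15   18   20   23   26   28

18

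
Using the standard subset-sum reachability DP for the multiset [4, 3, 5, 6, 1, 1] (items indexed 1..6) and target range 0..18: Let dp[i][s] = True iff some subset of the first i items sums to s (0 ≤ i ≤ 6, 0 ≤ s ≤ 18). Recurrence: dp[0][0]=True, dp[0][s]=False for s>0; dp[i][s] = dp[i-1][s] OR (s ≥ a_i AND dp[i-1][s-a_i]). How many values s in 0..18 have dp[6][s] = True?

19

i\s   0   1   2   3   4   5   6   7   8   9  10  11  12  13  14  15  16  17  18
  0   T   F   F   F   F   F   F   F   F   F   F   F   F   F   F   F   F   F   F
  1   T   F   F   F   T   F   F   F   F   F   F   F   F   F   F   F   F   F   F
  2   T   F   F   T   T   F   F   T   F   F   F   F   F   F   F   F   F   F   F
  3   T   F   F   T   T   T   F   T   T   T   F   F   T   F   F   F   F   F   F
  4   T   F   F   T   T   T   T   T   T   T   T   T   T   T   T   T   F   F   T
  5   T   T   F   T   T   T   T   T   T   T   T   T   T   T   T   T   T   F   T
  6   T   T   T   T   T   T   T   T   T   T   T   T   T   T   T   T   T   T   T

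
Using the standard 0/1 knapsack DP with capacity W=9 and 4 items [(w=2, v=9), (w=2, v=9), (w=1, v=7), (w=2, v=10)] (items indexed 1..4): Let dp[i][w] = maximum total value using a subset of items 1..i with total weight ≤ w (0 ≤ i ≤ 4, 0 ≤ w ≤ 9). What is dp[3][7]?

i\w   0   1   2   3   4   5   6   7   8   9
  0   0   0   0   0   0   0   0   0   0   0
  1   0   0   9   9   9   9   9   9   9   9
  2   0   0   9   9  18  18  18  18  18  18
  3   0   7   9  16  18  25  25  25  25  25
  4   0   7  10  17  19  26  28  35  35  35

25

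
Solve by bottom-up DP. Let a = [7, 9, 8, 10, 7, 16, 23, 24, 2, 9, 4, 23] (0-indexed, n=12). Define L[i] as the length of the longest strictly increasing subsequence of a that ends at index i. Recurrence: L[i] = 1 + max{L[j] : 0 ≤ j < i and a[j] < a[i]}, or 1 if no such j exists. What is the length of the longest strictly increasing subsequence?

   i    0    1    2    3    4    5    6    7    8    9   10   11
a[i]    7    9    8   10    7   16   23   24    2    9    4   23
L[i]    1    2    2    3    1    4    5    6    1    3    2    5

6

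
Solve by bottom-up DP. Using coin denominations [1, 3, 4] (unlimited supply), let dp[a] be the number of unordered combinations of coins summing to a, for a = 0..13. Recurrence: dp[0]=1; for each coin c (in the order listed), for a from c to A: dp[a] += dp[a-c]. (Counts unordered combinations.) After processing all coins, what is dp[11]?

after  coin     0     1     2     3     4     5     6     7     8     9    10    11    12    13
          1     1     1     1     1     1     1     1     1     1     1     1     1     1     1
          3     1     1     1     2     2     2     3     3     3     4     4     4     5     5
          4     1     1     1     2     3     3     4     5     6     7     8     9    11    12

9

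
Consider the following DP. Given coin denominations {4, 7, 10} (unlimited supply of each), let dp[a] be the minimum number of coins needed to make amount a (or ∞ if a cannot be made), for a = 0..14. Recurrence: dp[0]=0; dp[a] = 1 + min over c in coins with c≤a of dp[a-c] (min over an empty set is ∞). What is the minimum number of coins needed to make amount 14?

2

 a  0  1  2  3  4  5  6  7  8  9 10 11 12 13 14
dp  0  -  -  -  1  -  -  1  2  -  1  2  3  -  2
(- denotes ∞ / unreachable)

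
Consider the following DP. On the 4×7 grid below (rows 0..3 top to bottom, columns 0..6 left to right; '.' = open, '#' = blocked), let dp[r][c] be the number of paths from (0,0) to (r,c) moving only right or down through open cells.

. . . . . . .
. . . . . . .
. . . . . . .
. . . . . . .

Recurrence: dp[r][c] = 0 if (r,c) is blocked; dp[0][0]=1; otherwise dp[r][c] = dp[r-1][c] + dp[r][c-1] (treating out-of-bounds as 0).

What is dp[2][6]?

r\c   0   1   2   3   4   5   6
  0   1   1   1   1   1   1   1
  1   1   2   3   4   5   6   7
  2   1   3   6  10  15  21  28
  3   1   4  10  20  35  56  84

28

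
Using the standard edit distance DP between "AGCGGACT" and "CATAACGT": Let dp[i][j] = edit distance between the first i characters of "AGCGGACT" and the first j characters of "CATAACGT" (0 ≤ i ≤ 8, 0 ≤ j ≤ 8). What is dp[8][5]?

   ''  C  A  T  A  A  C  G  T
''  0  1  2  3  4  5  6  7  8
 A  1  1  1  2  3  4  5  6  7
 G  2  2  2  2  3  4  5  5  6
 C  3  2  3  3  3  4  4  5  6
 G  4  3  3  4  4  4  5  4  5
 G  5  4  4  4  5  5  5  5  5
 A  6  5  4  5  4  5  6  6  6
 C  7  6  5  5  5  5  5  6  7
 T  8  7  6  5  6  6  6  6  6

6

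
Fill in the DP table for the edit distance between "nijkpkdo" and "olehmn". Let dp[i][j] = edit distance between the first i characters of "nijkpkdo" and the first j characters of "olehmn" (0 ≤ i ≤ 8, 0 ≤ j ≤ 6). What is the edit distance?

8

   ''  o  l  e  h  m  n
''  0  1  2  3  4  5  6
 n  1  1  2  3  4  5  5
 i  2  2  2  3  4  5  6
 j  3  3  3  3  4  5  6
 k  4  4  4  4  4  5  6
 p  5  5  5  5  5  5  6
 k  6  6  6  6  6  6  6
 d  7  7  7  7  7  7  7
 o  8  7  8  8  8  8  8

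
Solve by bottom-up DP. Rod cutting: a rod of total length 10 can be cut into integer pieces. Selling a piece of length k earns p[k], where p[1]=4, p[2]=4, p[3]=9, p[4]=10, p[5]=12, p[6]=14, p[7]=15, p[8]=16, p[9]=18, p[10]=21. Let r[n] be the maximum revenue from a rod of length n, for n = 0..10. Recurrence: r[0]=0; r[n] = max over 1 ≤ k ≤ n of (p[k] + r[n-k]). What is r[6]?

24

   n    0    1    2    3    4    5    6    7    8    9   10
r[n]    0    4    8   12   16   20   24   28   32   36   40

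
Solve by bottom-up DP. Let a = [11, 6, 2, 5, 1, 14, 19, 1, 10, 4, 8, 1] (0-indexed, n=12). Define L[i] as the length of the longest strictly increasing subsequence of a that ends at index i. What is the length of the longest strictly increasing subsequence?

4

   i    0    1    2    3    4    5    6    7    8    9   10   11
a[i]   11    6    2    5    1   14   19    1   10    4    8    1
L[i]    1    1    1    2    1    3    4    1    3    2    3    1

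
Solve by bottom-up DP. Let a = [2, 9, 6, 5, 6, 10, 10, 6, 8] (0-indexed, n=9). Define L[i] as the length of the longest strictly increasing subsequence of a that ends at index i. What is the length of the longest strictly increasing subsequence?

   i    0    1    2    3    4    5    6    7    8
a[i]    2    9    6    5    6   10   10    6    8
L[i]    1    2    2    2    3    4    4    3    4

4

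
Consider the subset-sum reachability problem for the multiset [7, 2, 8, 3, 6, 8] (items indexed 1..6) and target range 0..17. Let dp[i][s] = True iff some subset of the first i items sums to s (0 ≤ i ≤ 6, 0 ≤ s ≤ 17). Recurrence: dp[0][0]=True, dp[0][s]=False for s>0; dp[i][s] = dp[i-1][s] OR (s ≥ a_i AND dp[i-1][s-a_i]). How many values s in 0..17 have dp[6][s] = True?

16

i\s   0   1   2   3   4   5   6   7   8   9  10  11  12  13  14  15  16  17
  0   T   F   F   F   F   F   F   F   F   F   F   F   F   F   F   F   F   F
  1   T   F   F   F   F   F   F   T   F   F   F   F   F   F   F   F   F   F
  2   T   F   T   F   F   F   F   T   F   T   F   F   F   F   F   F   F   F
  3   T   F   T   F   F   F   F   T   T   T   T   F   F   F   F   T   F   T
  4   T   F   T   T   F   T   F   T   T   T   T   T   T   T   F   T   F   T
  5   T   F   T   T   F   T   T   T   T   T   T   T   T   T   T   T   T   T
  6   T   F   T   T   F   T   T   T   T   T   T   T   T   T   T   T   T   T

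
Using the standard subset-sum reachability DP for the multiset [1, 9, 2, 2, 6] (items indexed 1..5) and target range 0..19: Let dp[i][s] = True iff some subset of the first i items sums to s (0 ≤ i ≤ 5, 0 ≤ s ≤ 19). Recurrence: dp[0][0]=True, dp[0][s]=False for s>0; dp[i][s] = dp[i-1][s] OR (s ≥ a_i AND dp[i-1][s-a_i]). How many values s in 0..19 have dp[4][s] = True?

i\s   0   1   2   3   4   5   6   7   8   9  10  11  12  13  14  15  16  17  18  19
  0   T   F   F   F   F   F   F   F   F   F   F   F   F   F   F   F   F   F   F   F
  1   T   T   F   F   F   F   F   F   F   F   F   F   F   F   F   F   F   F   F   F
  2   T   T   F   F   F   F   F   F   F   T   T   F   F   F   F   F   F   F   F   F
  3   T   T   T   T   F   F   F   F   F   T   T   T   T   F   F   F   F   F   F   F
  4   T   T   T   T   T   T   F   F   F   T   T   T   T   T   T   F   F   F   F   F
  5   T   T   T   T   T   T   T   T   T   T   T   T   T   T   T   T   T   T   T   T

12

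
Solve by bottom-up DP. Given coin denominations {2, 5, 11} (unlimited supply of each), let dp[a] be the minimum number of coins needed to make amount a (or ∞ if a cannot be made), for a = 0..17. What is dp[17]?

 a  0  1  2  3  4  5  6  7  8  9 10 11 12 13 14 15 16 17
dp  0  -  1  -  2  1  3  2  4  3  2  1  3  2  4  3  2  4
(- denotes ∞ / unreachable)

4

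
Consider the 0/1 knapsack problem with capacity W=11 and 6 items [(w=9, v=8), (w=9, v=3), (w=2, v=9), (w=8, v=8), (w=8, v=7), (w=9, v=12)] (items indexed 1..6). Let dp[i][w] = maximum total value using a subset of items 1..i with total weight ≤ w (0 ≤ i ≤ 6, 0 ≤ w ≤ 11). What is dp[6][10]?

i\w   0   1   2   3   4   5   6   7   8   9  10  11
  0   0   0   0   0   0   0   0   0   0   0   0   0
  1   0   0   0   0   0   0   0   0   0   8   8   8
  2   0   0   0   0   0   0   0   0   0   8   8   8
  3   0   0   9   9   9   9   9   9   9   9   9  17
  4   0   0   9   9   9   9   9   9   9   9  17  17
  5   0   0   9   9   9   9   9   9   9   9  17  17
  6   0   0   9   9   9   9   9   9   9  12  17  21

17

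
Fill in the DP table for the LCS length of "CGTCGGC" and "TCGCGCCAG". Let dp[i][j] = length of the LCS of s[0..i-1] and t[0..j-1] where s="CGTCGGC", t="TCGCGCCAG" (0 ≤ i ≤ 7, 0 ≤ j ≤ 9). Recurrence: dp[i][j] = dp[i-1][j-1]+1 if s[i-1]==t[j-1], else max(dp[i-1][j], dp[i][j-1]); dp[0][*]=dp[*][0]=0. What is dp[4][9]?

   ''  T  C  G  C  G  C  C  A  G
''  0  0  0  0  0  0  0  0  0  0
 C  0  0  1  1  1  1  1  1  1  1
 G  0  0  1  2  2  2  2  2  2  2
 T  0  1  1  2  2  2  2  2  2  2
 C  0  1  2  2  3  3  3  3  3  3
 G  0  1  2  3  3  4  4  4  4  4
 G  0  1  2  3  3  4  4  4  4  5
 C  0  1  2  3  4  4  5  5  5  5

3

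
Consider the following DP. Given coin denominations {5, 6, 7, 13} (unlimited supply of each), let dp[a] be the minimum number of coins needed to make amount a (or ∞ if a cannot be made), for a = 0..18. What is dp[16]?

3

 a  0  1  2  3  4  5  6  7  8  9 10 11 12 13 14 15 16 17 18
dp  0  -  -  -  -  1  1  1  -  -  2  2  2  1  2  3  3  3  2
(- denotes ∞ / unreachable)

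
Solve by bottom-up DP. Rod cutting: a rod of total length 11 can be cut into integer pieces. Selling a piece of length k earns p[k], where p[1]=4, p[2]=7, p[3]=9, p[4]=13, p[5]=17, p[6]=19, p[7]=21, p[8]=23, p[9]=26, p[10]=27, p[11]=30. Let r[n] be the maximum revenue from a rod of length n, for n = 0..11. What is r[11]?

   n    0    1    2    3    4    5    6    7    8    9   10   11
r[n]    0    4    8   12   16   20   24   28   32   36   40   44

44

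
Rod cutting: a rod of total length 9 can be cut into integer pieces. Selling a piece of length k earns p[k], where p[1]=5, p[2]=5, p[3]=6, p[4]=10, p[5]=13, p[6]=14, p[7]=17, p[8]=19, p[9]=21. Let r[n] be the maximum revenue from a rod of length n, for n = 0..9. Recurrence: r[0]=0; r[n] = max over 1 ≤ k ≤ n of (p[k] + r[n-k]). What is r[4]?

20

   n    0    1    2    3    4    5    6    7    8    9
r[n]    0    5   10   15   20   25   30   35   40   45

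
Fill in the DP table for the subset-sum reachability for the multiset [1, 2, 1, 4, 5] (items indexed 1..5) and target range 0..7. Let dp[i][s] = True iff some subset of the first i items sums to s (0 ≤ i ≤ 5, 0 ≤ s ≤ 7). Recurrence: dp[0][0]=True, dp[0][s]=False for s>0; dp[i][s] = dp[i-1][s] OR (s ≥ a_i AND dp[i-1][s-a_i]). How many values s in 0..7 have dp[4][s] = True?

i\s   0   1   2   3   4   5   6   7
  0   T   F   F   F   F   F   F   F
  1   T   T   F   F   F   F   F   F
  2   T   T   T   T   F   F   F   F
  3   T   T   T   T   T   F   F   F
  4   T   T   T   T   T   T   T   T
  5   T   T   T   T   T   T   T   T

8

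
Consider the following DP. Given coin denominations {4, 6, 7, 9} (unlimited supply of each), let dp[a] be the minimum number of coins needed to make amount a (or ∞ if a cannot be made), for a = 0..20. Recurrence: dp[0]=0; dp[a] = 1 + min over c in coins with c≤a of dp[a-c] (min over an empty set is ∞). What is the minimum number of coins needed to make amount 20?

3

 a  0  1  2  3  4  5  6  7  8  9 10 11 12 13 14 15 16 17 18 19 20
dp  0  -  -  -  1  -  1  1  2  1  2  2  2  2  2  2  2  3  2  3  3
(- denotes ∞ / unreachable)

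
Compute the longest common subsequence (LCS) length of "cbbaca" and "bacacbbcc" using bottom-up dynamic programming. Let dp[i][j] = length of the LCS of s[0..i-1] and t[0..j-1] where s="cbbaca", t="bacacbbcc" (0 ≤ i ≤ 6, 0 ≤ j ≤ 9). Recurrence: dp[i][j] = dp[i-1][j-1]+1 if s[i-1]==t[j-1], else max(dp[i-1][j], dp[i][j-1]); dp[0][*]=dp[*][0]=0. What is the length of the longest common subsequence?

   ''  b  a  c  a  c  b  b  c  c
''  0  0  0  0  0  0  0  0  0  0
 c  0  0  0  1  1  1  1  1  1  1
 b  0  1  1  1  1  1  2  2  2  2
 b  0  1  1  1  1  1  2  3  3  3
 a  0  1  2  2  2  2  2  3  3  3
 c  0  1  2  3  3  3  3  3  4  4
 a  0  1  2  3  4  4  4  4  4  4

4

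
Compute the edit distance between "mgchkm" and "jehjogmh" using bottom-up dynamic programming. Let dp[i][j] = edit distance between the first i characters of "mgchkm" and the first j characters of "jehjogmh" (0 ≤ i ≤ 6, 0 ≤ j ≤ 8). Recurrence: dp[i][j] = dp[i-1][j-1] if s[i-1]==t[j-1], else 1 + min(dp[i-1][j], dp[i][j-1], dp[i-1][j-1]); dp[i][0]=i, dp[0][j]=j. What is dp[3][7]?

6

   ''  j  e  h  j  o  g  m  h
''  0  1  2  3  4  5  6  7  8
 m  1  1  2  3  4  5  6  6  7
 g  2  2  2  3  4  5  5  6  7
 c  3  3  3  3  4  5  6  6  7
 h  4  4  4  3  4  5  6  7  6
 k  5  5  5  4  4  5  6  7  7
 m  6  6  6  5  5  5  6  6  7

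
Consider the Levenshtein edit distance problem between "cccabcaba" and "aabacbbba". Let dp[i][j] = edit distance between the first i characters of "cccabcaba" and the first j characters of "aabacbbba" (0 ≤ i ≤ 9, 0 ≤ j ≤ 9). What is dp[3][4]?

4

   ''  a  a  b  a  c  b  b  b  a
''  0  1  2  3  4  5  6  7  8  9
 c  1  1  2  3  4  4  5  6  7  8
 c  2  2  2  3  4  4  5  6  7  8
 c  3  3  3  3  4  4  5  6  7  8
 a  4  3  3  4  3  4  5  6  7  7
 b  5  4  4  3  4  4  4  5  6  7
 c  6  5  5  4  4  4  5  5  6  7
 a  7  6  5  5  4  5  5  6  6  6
 b  8  7  6  5  5  5  5  5  6  7
 a  9  8  7  6  5  6  6  6  6  6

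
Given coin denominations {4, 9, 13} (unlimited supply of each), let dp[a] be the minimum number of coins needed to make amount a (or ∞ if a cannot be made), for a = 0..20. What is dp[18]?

2

 a  0  1  2  3  4  5  6  7  8  9 10 11 12 13 14 15 16 17 18 19 20
dp  0  -  -  -  1  -  -  -  2  1  -  -  3  1  -  -  4  2  2  -  5
(- denotes ∞ / unreachable)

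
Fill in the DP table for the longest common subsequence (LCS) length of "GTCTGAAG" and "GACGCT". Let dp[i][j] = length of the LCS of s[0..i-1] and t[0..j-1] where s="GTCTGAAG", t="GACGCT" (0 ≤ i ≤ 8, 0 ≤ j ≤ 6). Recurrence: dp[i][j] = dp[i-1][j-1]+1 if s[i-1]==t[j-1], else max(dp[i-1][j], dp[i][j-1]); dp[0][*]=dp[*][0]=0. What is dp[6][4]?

   ''  G  A  C  G  C  T
''  0  0  0  0  0  0  0
 G  0  1  1  1  1  1  1
 T  0  1  1  1  1  1  2
 C  0  1  1  2  2  2  2
 T  0  1  1  2  2  2  3
 G  0  1  1  2  3  3  3
 A  0  1  2  2  3  3  3
 A  0  1  2  2  3  3  3
 G  0  1  2  2  3  3  3

3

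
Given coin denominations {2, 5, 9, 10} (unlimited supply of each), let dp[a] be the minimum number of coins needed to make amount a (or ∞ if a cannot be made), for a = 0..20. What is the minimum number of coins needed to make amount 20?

 a  0  1  2  3  4  5  6  7  8  9 10 11 12 13 14 15 16 17 18 19 20
dp  0  -  1  -  2  1  3  2  4  1  1  2  2  3  2  2  3  3  2  2  2
(- denotes ∞ / unreachable)

2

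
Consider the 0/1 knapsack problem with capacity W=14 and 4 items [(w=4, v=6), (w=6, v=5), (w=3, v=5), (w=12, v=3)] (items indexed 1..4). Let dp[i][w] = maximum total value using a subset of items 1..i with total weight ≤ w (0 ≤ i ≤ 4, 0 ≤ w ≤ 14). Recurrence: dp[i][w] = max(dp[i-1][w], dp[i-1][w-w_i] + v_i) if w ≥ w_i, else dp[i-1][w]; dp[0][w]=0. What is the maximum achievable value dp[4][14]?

16

i\w   0   1   2   3   4   5   6   7   8   9  10  11  12  13  14
  0   0   0   0   0   0   0   0   0   0   0   0   0   0   0   0
  1   0   0   0   0   6   6   6   6   6   6   6   6   6   6   6
  2   0   0   0   0   6   6   6   6   6   6  11  11  11  11  11
  3   0   0   0   5   6   6   6  11  11  11  11  11  11  16  16
  4   0   0   0   5   6   6   6  11  11  11  11  11  11  16  16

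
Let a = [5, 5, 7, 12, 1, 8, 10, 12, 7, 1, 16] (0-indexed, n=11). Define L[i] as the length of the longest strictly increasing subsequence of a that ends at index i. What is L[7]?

   i    0    1    2    3    4    5    6    7    8    9   10
a[i]    5    5    7   12    1    8   10   12    7    1   16
L[i]    1    1    2    3    1    3    4    5    2    1    6

5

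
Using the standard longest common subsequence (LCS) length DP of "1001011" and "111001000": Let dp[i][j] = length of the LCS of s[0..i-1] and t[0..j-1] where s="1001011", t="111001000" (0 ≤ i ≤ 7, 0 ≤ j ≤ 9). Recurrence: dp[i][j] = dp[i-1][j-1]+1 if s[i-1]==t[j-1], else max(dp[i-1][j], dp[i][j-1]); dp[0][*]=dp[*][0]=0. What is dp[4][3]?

2

   ''  1  1  1  0  0  1  0  0  0
''  0  0  0  0  0  0  0  0  0  0
 1  0  1  1  1  1  1  1  1  1  1
 0  0  1  1  1  2  2  2  2  2  2
 0  0  1  1  1  2  3  3  3  3  3
 1  0  1  2  2  2  3  4  4  4  4
 0  0  1  2  2  3  3  4  5  5  5
 1  0  1  2  3  3  3  4  5  5  5
 1  0  1  2  3  3  3  4  5  5  5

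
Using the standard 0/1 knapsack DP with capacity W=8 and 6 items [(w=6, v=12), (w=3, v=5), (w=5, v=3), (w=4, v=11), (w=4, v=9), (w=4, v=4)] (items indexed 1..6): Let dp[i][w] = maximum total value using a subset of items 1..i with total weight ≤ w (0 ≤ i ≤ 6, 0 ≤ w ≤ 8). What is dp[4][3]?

5

i\w   0   1   2   3   4   5   6   7   8
  0   0   0   0   0   0   0   0   0   0
  1   0   0   0   0   0   0  12  12  12
  2   0   0   0   5   5   5  12  12  12
  3   0   0   0   5   5   5  12  12  12
  4   0   0   0   5  11  11  12  16  16
  5   0   0   0   5  11  11  12  16  20
  6   0   0   0   5  11  11  12  16  20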